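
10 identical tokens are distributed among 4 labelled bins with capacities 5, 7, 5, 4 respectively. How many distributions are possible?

By stars and bars, unrestricted non-negative solutions to x_1+…+x_4 = 10 number C(10+3,3) = 286.
Subtract solutions that violate a single cap (substitute x_i' = x_i − (cap_i+1)): x_1 ≥ 6 gives C(7,3) = 35; x_2 ≥ 8 gives C(5,3) = 10; x_3 ≥ 6 gives C(7,3) = 35; x_4 ≥ 5 gives C(8,3) = 56. Together 136.
No two caps can be exceeded simultaneously, so the pair terms are all 0.
By inclusion–exclusion the count is 286 − 136 + 0 = 150.

150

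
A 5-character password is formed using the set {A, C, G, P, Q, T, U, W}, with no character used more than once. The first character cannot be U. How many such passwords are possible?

5880

The first character has 8−1 = 7 choices (anything except U).
The remaining 4 characters are filled from the other 7 symbols without repetition: 7 × 6 × 5 × 4 = 840.
Total: 7 × 840 = 5880.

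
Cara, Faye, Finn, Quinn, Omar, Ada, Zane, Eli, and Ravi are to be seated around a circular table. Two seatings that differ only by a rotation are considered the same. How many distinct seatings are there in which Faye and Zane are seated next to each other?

Glue Faye and Zane into a block (2 internal orders). Seating 8 units around a circle gives (7)! arrangements.
So 2 × (7)! = 2 × 5040 = 10080.

10080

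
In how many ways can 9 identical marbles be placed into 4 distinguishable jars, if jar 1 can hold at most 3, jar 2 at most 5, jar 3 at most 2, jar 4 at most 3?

Without the upper bounds there are C(12,3) = 220 ways to split 9 among 4 jars.
Subtract solutions that violate a single cap (substitute x_i' = x_i − (cap_i+1)): x_1 ≥ 4 gives C(8,3) = 56; x_2 ≥ 6 gives C(6,3) = 20; x_3 ≥ 3 gives C(9,3) = 84; x_4 ≥ 4 gives C(8,3) = 56. Together 216.
Add back pairs where two caps are both exceeded: 0 + 10 + 4 + 1 + 0 + 10 = 25.
By inclusion–exclusion the count is 220 − 216 + 25 = 29.

29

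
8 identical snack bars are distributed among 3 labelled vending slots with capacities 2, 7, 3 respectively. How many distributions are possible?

11

Without the upper bounds there are C(10,2) = 45 ways to split 8 among 3 vending slots.
Subtract solutions that violate a single cap (substitute x_i' = x_i − (cap_i+1)): x_1 ≥ 3 gives C(7,2) = 21; x_2 ≥ 8 gives C(2,2) = 1; x_3 ≥ 4 gives C(6,2) = 15. Together 37.
Add back pairs where two caps are both exceeded: 0 + 3 + 0 = 3.
By inclusion–exclusion the count is 45 − 37 + 3 = 11.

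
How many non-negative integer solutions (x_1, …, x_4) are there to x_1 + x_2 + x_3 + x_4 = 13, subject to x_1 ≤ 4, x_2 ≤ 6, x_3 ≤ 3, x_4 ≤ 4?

Without the upper bounds there are C(16,3) = 560 ways to split 13 among 4 variables.
Subtract solutions that violate a single cap (substitute x_i' = x_i − (cap_i+1)): x_1 ≥ 5 gives C(11,3) = 165; x_2 ≥ 7 gives C(9,3) = 84; x_3 ≥ 4 gives C(12,3) = 220; x_4 ≥ 5 gives C(11,3) = 165. Together 634.
Add back pairs where two caps are both exceeded: 4 + 35 + 20 + 10 + 4 + 35 = 108.
By inclusion–exclusion the count is 560 − 634 + 108 = 34.

34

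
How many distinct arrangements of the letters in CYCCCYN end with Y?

30

With the last slot taken by Y, it remains to arrange the other 6 letters (CCCCYN).
Those 6 letters have C appearing 4 times, giving (6)!/(4!) = 30.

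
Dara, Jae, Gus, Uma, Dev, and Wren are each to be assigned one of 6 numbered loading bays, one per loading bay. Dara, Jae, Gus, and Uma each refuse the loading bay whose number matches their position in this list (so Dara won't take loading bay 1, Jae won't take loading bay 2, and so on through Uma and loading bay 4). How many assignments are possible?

Let Aᵢ (for 1 ≤ i ≤ 4) be the placements that put person i in their forbidden loading bay. Any j of these fix j positions, leaving (6−j)! ways to fill the rest, and there are C(4,j) ways to pick which j.
By inclusion–exclusion, the number of valid placements is Σ_{j=0}^{4} (−1)^j C(4,j)·(6−j)!.
Computing: 720 − 480 + 144 − 24 + 2 = 362.

362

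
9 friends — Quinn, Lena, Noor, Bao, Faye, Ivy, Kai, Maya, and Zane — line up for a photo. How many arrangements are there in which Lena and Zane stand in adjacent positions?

Glue Lena and Zane into one block (2 internal orders), leaving 8 units to arrange in a row.
That gives 2 × 8! = 2 × 40320 = 80640.

80640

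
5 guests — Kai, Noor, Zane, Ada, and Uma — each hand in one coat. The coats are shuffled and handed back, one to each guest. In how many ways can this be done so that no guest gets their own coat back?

44

Count assignments avoiding every fixed point. For any j of the 5 guests fixed to their own coat, the other 5−j can be arranged in (5−j)! ways.
By inclusion–exclusion this is Σ_{j=0}^{5} (−1)^j C(5,j)·(5−j)!.
Computing: 120 − 120 + 60 − 20 + 5 − 1 = 44.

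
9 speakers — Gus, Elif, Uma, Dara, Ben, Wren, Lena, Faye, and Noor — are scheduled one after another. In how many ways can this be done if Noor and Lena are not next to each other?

There are 9! = 362880 arrangements in all. If Noor and Lena are adjacent, merging them into one block gives 2·(8)! = 80640 arrangements.
So 362880 − 80640 = 282240 arrangements keep them apart.

282240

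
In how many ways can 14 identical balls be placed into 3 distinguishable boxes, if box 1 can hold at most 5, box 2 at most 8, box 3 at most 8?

By stars and bars, unrestricted non-negative solutions to x_1+…+x_3 = 14 number C(14+2,2) = 120.
Subtract solutions that violate a single cap (substitute x_i' = x_i − (cap_i+1)): x_1 ≥ 6 gives C(10,2) = 45; x_2 ≥ 9 gives C(7,2) = 21; x_3 ≥ 9 gives C(7,2) = 21. Together 87.
No two caps can be exceeded simultaneously, so the pair terms are all 0.
By inclusion–exclusion the count is 120 − 87 + 0 = 33.

33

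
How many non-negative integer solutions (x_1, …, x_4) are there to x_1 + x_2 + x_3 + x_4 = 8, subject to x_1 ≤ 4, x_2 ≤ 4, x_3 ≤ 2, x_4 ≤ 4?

52

Without the upper bounds there are C(11,3) = 165 ways to split 8 among 4 variables.
Subtract solutions that violate a single cap (substitute x_i' = x_i − (cap_i+1)): x_1 ≥ 5 gives C(6,3) = 20; x_2 ≥ 5 gives C(6,3) = 20; x_3 ≥ 3 gives C(8,3) = 56; x_4 ≥ 5 gives C(6,3) = 20. Together 116.
Add back pairs where two caps are both exceeded: 0 + 1 + 0 + 1 + 0 + 1 = 3.
By inclusion–exclusion the count is 165 − 116 + 3 = 52.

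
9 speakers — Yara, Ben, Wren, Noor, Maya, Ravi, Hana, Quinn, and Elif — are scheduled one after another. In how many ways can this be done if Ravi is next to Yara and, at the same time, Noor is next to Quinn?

20160

Treat {Ravi,Yara} as one block (2 orders) and {Noor,Quinn} as another (2 orders).
That leaves 7 units to arrange: 2 × 2 × 7! = 4 × 5040 = 20160.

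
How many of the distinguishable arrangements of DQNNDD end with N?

With the last slot taken by N, it remains to arrange the other 5 letters (DQNDD).
Those 5 letters have D appearing 3 times, giving (5)!/(3!) = 20.

20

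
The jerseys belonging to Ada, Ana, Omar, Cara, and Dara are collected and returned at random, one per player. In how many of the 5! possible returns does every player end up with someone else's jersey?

This is the derangement count D_5: permutations of 5 items with no fixed point.
By inclusion–exclusion this is Σ_{j=0}^{5} (−1)^j C(5,j)·(5−j)!.
Computing: 120 − 120 + 60 − 20 + 5 − 1 = 44.

44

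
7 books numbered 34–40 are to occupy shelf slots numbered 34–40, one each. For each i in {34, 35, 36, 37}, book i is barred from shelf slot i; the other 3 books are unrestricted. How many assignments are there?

Let Aᵢ (for 34 ≤ i ≤ 37) be the placements that put book i in its forbidden shelf slot. Any j of these fix j positions, leaving (7−j)! ways to fill the rest, and there are C(4,j) ways to pick which j.
By inclusion–exclusion, the number of valid placements is Σ_{j=0}^{4} (−1)^j C(4,j)·(7−j)!.
Computing: 5040 − 2880 + 720 − 96 + 6 = 2790.

2790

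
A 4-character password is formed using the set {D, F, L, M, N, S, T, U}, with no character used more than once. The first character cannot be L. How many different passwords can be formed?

1470

The first character has 8−1 = 7 choices (anything except L).
The remaining 3 characters are filled from the other 7 symbols without repetition: 7 × 6 × 5 = 210.
Total: 7 × 210 = 1470.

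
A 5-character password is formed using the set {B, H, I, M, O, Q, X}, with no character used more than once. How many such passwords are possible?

With no repetition, fill the 5 characters in order: 7 choices, then 6, down to 3.
7 × 6 × 5 × 4 × 3 = 2520.

2520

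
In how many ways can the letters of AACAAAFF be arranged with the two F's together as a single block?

42

Treat the 2 copies of F as a single block. The multiset to arrange is then {FF, A, A, A, A, A, C}, 7 items in all.
That gives (7)!/(5!) = 42 arrangements.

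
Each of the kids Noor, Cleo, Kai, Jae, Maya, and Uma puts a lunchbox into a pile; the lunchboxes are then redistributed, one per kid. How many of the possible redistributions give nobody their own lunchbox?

This is the derangement count D_6: permutations of 6 items with no fixed point.
By inclusion–exclusion this is Σ_{j=0}^{6} (−1)^j C(6,j)·(6−j)!.
Computing: 720 − 720 + 360 − 120 + 30 − 6 + 1 = 265.

265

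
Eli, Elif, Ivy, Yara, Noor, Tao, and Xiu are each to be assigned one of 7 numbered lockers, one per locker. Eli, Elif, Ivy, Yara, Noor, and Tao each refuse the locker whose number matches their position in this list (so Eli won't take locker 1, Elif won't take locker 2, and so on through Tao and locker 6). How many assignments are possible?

2119

Let Aᵢ (for 1 ≤ i ≤ 6) be the placements that put person i in their forbidden locker. Any j of these fix j positions, leaving (7−j)! ways to fill the rest, and there are C(6,j) ways to pick which j.
By inclusion–exclusion, the number of valid placements is Σ_{j=0}^{6} (−1)^j C(6,j)·(7−j)!.
Computing: 5040 − 4320 + 1800 − 480 + 90 − 12 + 1 = 2119.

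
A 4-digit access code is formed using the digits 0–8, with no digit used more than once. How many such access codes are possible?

3024

Choose and order 4 of the 9 symbols: the first digit has 9 options, the next 8, then 7, 6.
9 × 8 × 7 × 6 = 3024.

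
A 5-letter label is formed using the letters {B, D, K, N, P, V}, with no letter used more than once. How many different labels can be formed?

720

Choose and order 5 of the 6 symbols: the first letter has 6 options, the next 5, and so on down to 2.
6 × 5 × 4 × 3 × 2 = 720.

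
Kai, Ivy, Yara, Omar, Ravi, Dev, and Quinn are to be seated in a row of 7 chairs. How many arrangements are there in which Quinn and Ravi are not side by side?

Of the 7! = 5040 arrangements, those with Quinn and Ravi adjacent number 2 × 6! = 1440 (treat the pair as a block with 2 internal orders).
So 5040 − 1440 = 3600 arrangements keep them apart.

3600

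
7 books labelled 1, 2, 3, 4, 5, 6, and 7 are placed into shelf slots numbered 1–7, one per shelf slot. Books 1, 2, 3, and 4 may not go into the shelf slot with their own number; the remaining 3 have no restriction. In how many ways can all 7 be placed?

2790

Let Aᵢ (for 1 ≤ i ≤ 4) be the placements that put book i in its forbidden shelf slot. Any j of these fix j positions, leaving (7−j)! ways to fill the rest, and there are C(4,j) ways to pick which j.
By inclusion–exclusion, the number of valid placements is Σ_{j=0}^{4} (−1)^j C(4,j)·(7−j)!.
Computing: 5040 − 2880 + 720 − 96 + 6 = 2790.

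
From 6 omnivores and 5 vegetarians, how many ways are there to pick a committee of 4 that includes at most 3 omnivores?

315

Split by how many omnivores are chosen (0 through 3).
Sum: C(6,0)·C(5,4) + C(6,1)·C(5,3) + C(6,2)·C(5,2) + C(6,3)·C(5,1) = 5 + 60 + 150 + 100 = 315.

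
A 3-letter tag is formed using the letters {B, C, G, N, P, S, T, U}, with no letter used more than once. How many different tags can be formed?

This is a permutation of 3 out of 8: P(8,3) = 8!/5!.
8 × 7 × 6 = 336.

336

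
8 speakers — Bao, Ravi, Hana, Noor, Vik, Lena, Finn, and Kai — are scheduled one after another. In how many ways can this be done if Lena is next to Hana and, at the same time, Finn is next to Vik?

Treat {Lena,Hana} as one block (2 orders) and {Finn,Vik} as another (2 orders).
That leaves 6 units to arrange: 2 × 2 × 6! = 4 × 720 = 2880.

2880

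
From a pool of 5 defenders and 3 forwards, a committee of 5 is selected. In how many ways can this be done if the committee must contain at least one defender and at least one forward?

55

Unrestricted: C(8,5) = 56 ways to pick any 5 of the 8.
Subtract selections that omit an entire group: no defenders → C(3,5) = 0; no forwards → C(5,5) = 1.
Both groups omitted at once is impossible, so 56 − 1 = 55.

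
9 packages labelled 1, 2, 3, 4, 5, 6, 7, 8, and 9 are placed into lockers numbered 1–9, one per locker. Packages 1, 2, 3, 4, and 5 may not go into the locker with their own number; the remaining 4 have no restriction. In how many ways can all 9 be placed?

Let Aᵢ (for 1 ≤ i ≤ 5) be the placements that put package i in its forbidden locker. Any j of these fix j positions, leaving (9−j)! ways to fill the rest, and there are C(5,j) ways to pick which j.
By inclusion–exclusion, the number of valid placements is Σ_{j=0}^{5} (−1)^j C(5,j)·(9−j)!.
Computing: 362880 − 201600 + 50400 − 7200 + 600 − 24 = 205056.

205056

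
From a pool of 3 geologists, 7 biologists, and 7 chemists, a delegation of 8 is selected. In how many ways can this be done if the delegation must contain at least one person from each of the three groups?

21217

Unrestricted: C(17,8) = 24310 ways to pick any 8 of the 17.
Selections missing a whole group: no geologists → C(14,8) = 3003; no biologists → C(10,8) = 45; no chemists → C(10,8) = 45.
Add back selections omitting two groups (i.e. drawn from a single group): C(3,8) + C(7,8) + C(7,8) = 0.
By inclusion–exclusion: 24310 − 3093 + 0 = 21217.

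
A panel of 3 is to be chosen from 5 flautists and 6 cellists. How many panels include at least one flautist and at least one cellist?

With no constraint there are C(11,3) = 165 possible selections.
Subtract selections that omit an entire group: no flautists → C(6,3) = 20; no cellists → C(5,3) = 10.
Both groups omitted at once is impossible, so 165 − 30 = 135.

135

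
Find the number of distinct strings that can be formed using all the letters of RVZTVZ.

RVZTVZ has 6 letters with V appearing twice and Z appearing twice.
The number of distinct arrangements is 6!/(2!·2!) = 720/4 = 180.

180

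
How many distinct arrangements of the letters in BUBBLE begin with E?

Fix E in the first position and arrange the remaining 5 letters.
Those 5 letters have B appearing 3 times, giving (5)!/(3!) = 20.

20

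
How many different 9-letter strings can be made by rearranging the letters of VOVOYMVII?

VOVOYMVII has 9 letters with I appearing twice, O appearing twice, and V appearing 3 times.
The number of distinct arrangements is 9!/(3!·2!·2!) = 362880/24 = 15120.

15120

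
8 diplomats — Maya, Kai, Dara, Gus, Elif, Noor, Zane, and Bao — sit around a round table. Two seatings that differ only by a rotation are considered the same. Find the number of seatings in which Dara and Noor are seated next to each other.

1440

Glue Dara and Noor into a block (2 internal orders). Seating 7 units around a circle gives (6)! arrangements.
So 2 × (6)! = 2 × 720 = 1440.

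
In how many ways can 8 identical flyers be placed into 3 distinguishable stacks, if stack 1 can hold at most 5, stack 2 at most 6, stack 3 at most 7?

Ignoring the caps, the number of non-negative solutions to x_1+…+x_3 = 8 is C(10,2) = 45.
Subtract solutions that violate a single cap (substitute x_i' = x_i − (cap_i+1)): x_1 ≥ 6 gives C(4,2) = 6; x_2 ≥ 7 gives C(3,2) = 3; x_3 ≥ 8 gives C(2,2) = 1. Together 10.
No two caps can be exceeded simultaneously, so the pair terms are all 0.
By inclusion–exclusion the count is 45 − 10 + 0 = 35.

35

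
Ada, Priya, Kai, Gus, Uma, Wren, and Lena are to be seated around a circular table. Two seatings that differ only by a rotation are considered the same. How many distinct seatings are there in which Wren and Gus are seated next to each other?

240

Treat {Wren, Gus} as one unit (2 internal orders) and seat the resulting 6 units around the table: (5)! circular arrangements.
So 2 × (5)! = 2 × 120 = 240.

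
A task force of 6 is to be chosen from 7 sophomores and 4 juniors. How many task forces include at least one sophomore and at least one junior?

Total 6-person selections from all 11: C(11,6) = 462.
Selections missing a whole group: no sophomores → C(4,6) = 0; no juniors → C(7,6) = 7.
Both groups omitted at once is impossible, so 462 − 7 = 455.

455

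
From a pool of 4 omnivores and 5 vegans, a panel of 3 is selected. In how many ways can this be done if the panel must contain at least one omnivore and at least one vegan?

Unrestricted: C(9,3) = 84 ways to pick any 3 of the 9.
Selections missing a whole group: no omnivores → C(5,3) = 10; no vegans → C(4,3) = 4.
Both groups omitted at once is impossible, so 84 − 14 = 70.

70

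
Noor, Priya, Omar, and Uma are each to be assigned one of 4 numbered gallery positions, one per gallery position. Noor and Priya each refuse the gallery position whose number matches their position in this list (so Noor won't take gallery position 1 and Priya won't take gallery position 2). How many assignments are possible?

14

Let Aᵢ (for i ∈ {1, 2}) be the placements that put person i in their forbidden gallery position. Any j of these fix j positions, leaving (4−j)! ways to fill the rest, and there are C(2,j) ways to pick which j.
By inclusion–exclusion, the number of valid placements is Σ_{j=0}^{2} (−1)^j C(2,j)·(4−j)!.
Computing: 24 − 12 + 2 = 14.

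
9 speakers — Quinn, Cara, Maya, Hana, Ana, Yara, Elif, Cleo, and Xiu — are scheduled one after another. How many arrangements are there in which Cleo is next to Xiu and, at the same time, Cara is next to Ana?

Treat {Cleo,Xiu} as one block (2 orders) and {Cara,Ana} as another (2 orders).
That leaves 7 units to arrange: 2 × 2 × 7! = 4 × 5040 = 20160.

20160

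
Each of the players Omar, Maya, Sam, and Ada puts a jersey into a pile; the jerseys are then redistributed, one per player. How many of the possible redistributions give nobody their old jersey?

Let Aᵢ be the assignments in which player i gets their old jersey. We want the size of the complement of A₁∪…∪A_4.
By inclusion–exclusion this is Σ_{j=0}^{4} (−1)^j C(4,j)·(4−j)!.
Computing: 24 − 24 + 12 − 4 + 1 = 9.

9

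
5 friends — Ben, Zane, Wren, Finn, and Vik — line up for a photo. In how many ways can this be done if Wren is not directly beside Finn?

There are 5! = 120 arrangements in all. If Wren and Finn are adjacent, merging them into one block gives 2·(4)! = 48 arrangements.
Complementary counting: 120 − 48 = 72.

72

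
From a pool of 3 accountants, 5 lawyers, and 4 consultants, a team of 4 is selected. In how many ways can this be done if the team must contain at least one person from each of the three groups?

270

Total 4-person selections from all 12: C(12,4) = 495.
Subtract selections that omit an entire group: no accountants → C(9,4) = 126; no lawyers → C(7,4) = 35; no consultants → C(8,4) = 70.
Add back selections omitting two groups (i.e. drawn from a single group): C(3,4) + C(5,4) + C(4,4) = 6.
By inclusion–exclusion: 495 − 231 + 6 = 270.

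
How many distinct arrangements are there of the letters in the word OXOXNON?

210

Letter multiplicities in OXOXNON: N×2, O×3, X×2.
The number of distinct arrangements is 7!/(3!·2!·2!) = 5040/24 = 210.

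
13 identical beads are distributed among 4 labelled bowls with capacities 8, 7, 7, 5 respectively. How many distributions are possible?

293

Without the upper bounds there are C(16,3) = 560 ways to split 13 among 4 bowls.
Subtract solutions that violate a single cap (substitute x_i' = x_i − (cap_i+1)): x_1 ≥ 9 gives C(7,3) = 35; x_2 ≥ 8 gives C(8,3) = 56; x_3 ≥ 8 gives C(8,3) = 56; x_4 ≥ 6 gives C(10,3) = 120. Together 267.
No two caps can be exceeded simultaneously, so the pair terms are all 0.
By inclusion–exclusion the count is 560 − 267 + 0 = 293.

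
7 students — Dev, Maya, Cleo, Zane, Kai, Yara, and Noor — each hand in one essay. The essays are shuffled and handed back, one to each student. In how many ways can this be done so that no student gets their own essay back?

1854

This is the derangement count D_7: permutations of 7 items with no fixed point.
By inclusion–exclusion this is Σ_{j=0}^{7} (−1)^j C(7,j)·(7−j)!.
Computing: 5040 − 5040 + 2520 − 840 + 210 − 42 + 7 − 1 = 1854.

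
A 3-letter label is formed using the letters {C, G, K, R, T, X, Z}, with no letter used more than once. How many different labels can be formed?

Choose and order 3 of the 7 symbols: the first letter has 7 options, the next 6, then 5.
7 × 6 × 5 = 210.

210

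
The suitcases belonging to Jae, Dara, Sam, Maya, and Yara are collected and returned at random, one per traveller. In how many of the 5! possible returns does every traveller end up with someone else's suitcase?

Count assignments avoiding every fixed point. For any j of the 5 travellers fixed to their own suitcase, the other 5−j can be arranged in (5−j)! ways.
By inclusion–exclusion this is Σ_{j=0}^{5} (−1)^j C(5,j)·(5−j)!.
Computing: 120 − 120 + 60 − 20 + 5 − 1 = 44.

44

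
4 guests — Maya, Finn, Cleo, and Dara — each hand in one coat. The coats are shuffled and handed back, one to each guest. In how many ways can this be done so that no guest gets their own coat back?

This is the derangement count D_4: permutations of 4 items with no fixed point.
By inclusion–exclusion this is Σ_{j=0}^{4} (−1)^j C(4,j)·(4−j)!.
Computing: 24 − 24 + 12 − 4 + 1 = 9.

9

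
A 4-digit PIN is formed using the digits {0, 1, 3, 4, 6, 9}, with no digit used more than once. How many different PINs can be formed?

This is a permutation of 4 out of 6: P(6,4) = 6!/2!.
6 × 5 × 4 × 3 = 360.

360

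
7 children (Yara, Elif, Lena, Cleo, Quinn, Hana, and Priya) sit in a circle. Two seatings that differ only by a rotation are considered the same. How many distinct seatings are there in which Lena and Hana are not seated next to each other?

All circular seatings of 7 people number (6)! = 720.
Seatings with Lena beside Hana: treat them as a block with 2 internal orders, giving 2 × (5)! = 240.
Subtracting, 720 − 240 = 480.

480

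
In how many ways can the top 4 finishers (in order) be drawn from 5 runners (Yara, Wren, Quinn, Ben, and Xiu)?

This is an ordered selection of 4 from 5: P(5,4).
That gives 5 × 4 × 3 × 2 = 120.

120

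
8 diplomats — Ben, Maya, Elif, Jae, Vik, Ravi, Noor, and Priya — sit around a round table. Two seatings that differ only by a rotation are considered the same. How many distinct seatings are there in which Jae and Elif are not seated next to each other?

3600

Without the restriction there are (7)! = 5040 seatings.
Those with Jae next to Elif: fuse the pair into one unit and seat 7 units around a circle — 2·(6)! = 1440.
Subtracting, 5040 − 1440 = 3600.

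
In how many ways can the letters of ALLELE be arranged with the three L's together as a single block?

Treat the 3 copies of L as a single block. The multiset to arrange is then {LLL, A, E, E}, 4 items in all.
That gives (4)!/(2!) = 12 arrangements.

12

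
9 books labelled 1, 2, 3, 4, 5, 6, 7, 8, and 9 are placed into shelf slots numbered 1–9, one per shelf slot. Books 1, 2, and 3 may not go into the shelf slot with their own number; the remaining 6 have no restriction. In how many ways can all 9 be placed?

256320

Let Aᵢ (for i ∈ {1, 2, 3}) be the placements that put book i in its forbidden shelf slot. Any j of these fix j positions, leaving (9−j)! ways to fill the rest, and there are C(3,j) ways to pick which j.
By inclusion–exclusion, the number of valid placements is Σ_{j=0}^{3} (−1)^j C(3,j)·(9−j)!.
Computing: 362880 − 120960 + 15120 − 720 = 256320.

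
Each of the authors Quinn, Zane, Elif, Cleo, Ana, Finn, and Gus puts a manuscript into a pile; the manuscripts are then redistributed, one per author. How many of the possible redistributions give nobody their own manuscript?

1854

This is the derangement count D_7: permutations of 7 items with no fixed point.
By inclusion–exclusion this is Σ_{j=0}^{7} (−1)^j C(7,j)·(7−j)!.
Computing: 5040 − 5040 + 2520 − 840 + 210 − 42 + 7 − 1 = 1854.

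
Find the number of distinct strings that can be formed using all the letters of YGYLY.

20

The 5 letters of YGYLY have repeats: Y appearing 3 times.
So there are 5! / (3!) = 20 distinguishable arrangements.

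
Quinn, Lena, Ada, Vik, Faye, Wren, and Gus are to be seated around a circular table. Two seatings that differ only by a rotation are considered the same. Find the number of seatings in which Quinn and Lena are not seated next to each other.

480

All circular seatings of 7 people number (6)! = 720.
Seatings with Quinn beside Lena: treat them as a block with 2 internal orders, giving 2 × (5)! = 240.
Subtracting, 720 − 240 = 480.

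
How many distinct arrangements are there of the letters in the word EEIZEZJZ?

1120

Letter multiplicities in EEIZEZJZ: E×3, I×1, J×1, Z×3.
Dividing 8! = 40320 by 3!·3! = 36 for the repeated letters gives 1120.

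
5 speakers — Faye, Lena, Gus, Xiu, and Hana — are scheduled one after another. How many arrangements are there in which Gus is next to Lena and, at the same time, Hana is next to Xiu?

Treat {Gus,Lena} as one block (2 orders) and {Hana,Xiu} as another (2 orders).
That leaves 3 units to arrange: 2 × 2 × 3! = 4 × 6 = 24.

24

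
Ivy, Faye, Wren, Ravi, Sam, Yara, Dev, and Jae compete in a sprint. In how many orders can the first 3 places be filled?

This is an ordered selection of 3 from 8: P(8,3).
That gives 8 × 7 × 6 = 336.

336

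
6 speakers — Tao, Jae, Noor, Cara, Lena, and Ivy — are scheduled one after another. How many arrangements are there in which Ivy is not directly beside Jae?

480

There are 6! = 720 arrangements in all. If Ivy and Jae are adjacent, merging them into one block gives 2·(5)! = 240 arrangements.
Complementary counting: 720 − 240 = 480.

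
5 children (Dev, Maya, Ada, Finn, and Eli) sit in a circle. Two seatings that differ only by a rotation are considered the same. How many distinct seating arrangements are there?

24

Seat Dev anywhere (absorbing the rotational symmetry), then permute the other 4: (4)! = 24.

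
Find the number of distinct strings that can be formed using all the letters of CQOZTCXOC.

CQOZTCXOC has 9 letters with C appearing 3 times and O appearing twice.
So there are 9! / (3!·2!) = 30240 distinguishable arrangements.

30240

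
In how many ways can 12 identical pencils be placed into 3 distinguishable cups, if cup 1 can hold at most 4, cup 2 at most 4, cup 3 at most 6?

6

By stars and bars, unrestricted non-negative solutions to x_1+…+x_3 = 12 number C(12+2,2) = 91.
Subtract solutions that violate a single cap (substitute x_i' = x_i − (cap_i+1)): x_1 ≥ 5 gives C(9,2) = 36; x_2 ≥ 5 gives C(9,2) = 36; x_3 ≥ 7 gives C(7,2) = 21. Together 93.
Add back pairs where two caps are both exceeded: 6 + 1 + 1 = 8.
By inclusion–exclusion the count is 91 − 93 + 8 = 6.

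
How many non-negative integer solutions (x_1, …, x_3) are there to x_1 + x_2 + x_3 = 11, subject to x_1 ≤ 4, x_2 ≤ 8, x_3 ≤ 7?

Ignoring the caps, the number of non-negative solutions to x_1+…+x_3 = 11 is C(13,2) = 78.
Subtract solutions that violate a single cap (substitute x_i' = x_i − (cap_i+1)): x_1 ≥ 5 gives C(8,2) = 28; x_2 ≥ 9 gives C(4,2) = 6; x_3 ≥ 8 gives C(5,2) = 10. Together 44.
No two caps can be exceeded simultaneously, so the pair terms are all 0.
By inclusion–exclusion the count is 78 − 44 + 0 = 34.

34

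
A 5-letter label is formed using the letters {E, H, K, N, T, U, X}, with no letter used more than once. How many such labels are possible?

2520

Choose and order 5 of the 7 symbols: the first letter has 7 options, the next 6, and so on down to 3.
That product is 7 × 6 × 5 × 4 × 3 = 2520.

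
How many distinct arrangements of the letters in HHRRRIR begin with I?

15

Fix I in the first position and arrange the remaining 6 letters.
Those 6 letters have H appearing twice and R appearing 4 times, giving (6)!/(4!·2!) = 15.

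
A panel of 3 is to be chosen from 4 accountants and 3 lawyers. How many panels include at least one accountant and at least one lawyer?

30

With no constraint there are C(7,3) = 35 possible selections.
Selections missing a whole group: no accountants → C(3,3) = 1; no lawyers → C(4,3) = 4.
Both groups omitted at once is impossible, so 35 − 5 = 30.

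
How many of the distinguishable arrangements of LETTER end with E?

Fix E in the last position and arrange the remaining 5 letters.
Those 5 letters have T appearing twice, giving (5)!/(2!) = 60.

60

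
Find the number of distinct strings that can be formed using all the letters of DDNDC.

The 5 letters of DDNDC have repeats: D appearing 3 times.
So there are 5! / (3!) = 20 distinguishable arrangements.

20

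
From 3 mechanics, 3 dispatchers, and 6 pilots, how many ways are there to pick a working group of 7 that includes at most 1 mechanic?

Split by how many mechanics are chosen (0 through 1).
Sum: C(3,0)·C(9,7) + C(3,1)·C(9,6) = 36 + 252 = 288.

288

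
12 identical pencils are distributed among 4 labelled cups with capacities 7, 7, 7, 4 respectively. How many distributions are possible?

230

Without the upper bounds there are C(15,3) = 455 ways to split 12 among 4 cups.
Subtract solutions that violate a single cap (substitute x_i' = x_i − (cap_i+1)): x_1 ≥ 8 gives C(7,3) = 35; x_2 ≥ 8 gives C(7,3) = 35; x_3 ≥ 8 gives C(7,3) = 35; x_4 ≥ 5 gives C(10,3) = 120. Together 225.
No two caps can be exceeded simultaneously, so the pair terms are all 0.
By inclusion–exclusion the count is 455 − 225 + 0 = 230.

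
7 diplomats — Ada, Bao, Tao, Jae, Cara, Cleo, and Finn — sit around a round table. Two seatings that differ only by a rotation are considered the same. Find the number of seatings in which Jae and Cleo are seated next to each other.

Treat {Jae, Cleo} as one unit (2 internal orders) and seat the resulting 6 units around the table: (5)! circular arrangements.
So 2 × (5)! = 2 × 120 = 240.

240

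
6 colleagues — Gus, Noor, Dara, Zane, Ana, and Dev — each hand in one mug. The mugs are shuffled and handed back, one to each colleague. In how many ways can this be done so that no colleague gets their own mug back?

This is the derangement count D_6: permutations of 6 items with no fixed point.
By inclusion–exclusion this is Σ_{j=0}^{6} (−1)^j C(6,j)·(6−j)!.
Computing: 720 − 720 + 360 − 120 + 30 − 6 + 1 = 265.

265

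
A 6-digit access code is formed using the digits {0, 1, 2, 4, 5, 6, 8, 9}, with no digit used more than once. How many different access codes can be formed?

With no repetition, fill the 6 digits in order: 8 choices, then 7, down to 3.
That product is 8 × 7 × 6 × 5 × 4 × 3 = 20160.

20160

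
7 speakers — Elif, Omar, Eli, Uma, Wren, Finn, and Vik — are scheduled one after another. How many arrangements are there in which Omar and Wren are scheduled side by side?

Treat {Omar, Wren} as a single unit. There are 6 units to order, and the pair itself can be ordered 2 ways.
That gives 2 × 6! = 2 × 720 = 1440.

1440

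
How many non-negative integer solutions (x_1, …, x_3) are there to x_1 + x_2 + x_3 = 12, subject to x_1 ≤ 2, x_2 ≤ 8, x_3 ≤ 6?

Without the upper bounds there are C(14,2) = 91 ways to split 12 among 3 variables.
Subtract solutions that violate a single cap (substitute x_i' = x_i − (cap_i+1)): x_1 ≥ 3 gives C(11,2) = 55; x_2 ≥ 9 gives C(5,2) = 10; x_3 ≥ 7 gives C(7,2) = 21. Together 86.
Add back pairs where two caps are both exceeded: 1 + 6 + 0 = 7.
By inclusion–exclusion the count is 91 − 86 + 7 = 12.

12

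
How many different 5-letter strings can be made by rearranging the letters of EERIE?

EERIE has 5 letters with E appearing 3 times.
So there are 5! / (3!) = 20 distinguishable arrangements.

20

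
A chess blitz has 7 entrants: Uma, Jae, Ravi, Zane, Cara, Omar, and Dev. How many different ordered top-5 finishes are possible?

2520

There are 7 choices for 1st place, 6 for 2nd, and so on down to 3 for position 5.
That gives 7 × 6 × 5 × 4 × 3 = 2520.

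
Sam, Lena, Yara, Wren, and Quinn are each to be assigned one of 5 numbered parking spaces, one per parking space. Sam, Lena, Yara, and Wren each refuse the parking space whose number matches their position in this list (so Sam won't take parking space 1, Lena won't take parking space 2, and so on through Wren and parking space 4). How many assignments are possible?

Let Aᵢ (for 1 ≤ i ≤ 4) be the placements that put person i in their forbidden parking space. Any j of these fix j positions, leaving (5−j)! ways to fill the rest, and there are C(4,j) ways to pick which j.
By inclusion–exclusion, the number of valid placements is Σ_{j=0}^{4} (−1)^j C(4,j)·(5−j)!.
Computing: 120 − 96 + 36 − 8 + 1 = 53.

53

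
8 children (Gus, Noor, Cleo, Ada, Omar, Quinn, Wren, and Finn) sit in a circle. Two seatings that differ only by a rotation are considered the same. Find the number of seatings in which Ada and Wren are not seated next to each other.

Without the restriction there are (7)! = 5040 seatings.
Those with Ada next to Wren: fuse the pair into one unit and seat 7 units around a circle — 2·(6)! = 1440.
Subtracting, 5040 − 1440 = 3600.

3600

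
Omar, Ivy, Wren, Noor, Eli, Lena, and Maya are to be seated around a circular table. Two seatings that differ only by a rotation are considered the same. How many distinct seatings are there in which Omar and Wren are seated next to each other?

Treat {Omar, Wren} as one unit (2 internal orders) and seat the resulting 6 units around the table: (5)! circular arrangements.
So 2 × (5)! = 2 × 120 = 240.

240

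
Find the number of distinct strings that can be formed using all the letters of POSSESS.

210

The 7 letters of POSSESS have repeats: S appearing 4 times.
Dividing 7! = 5040 by 4! = 24 for the repeated letters gives 210.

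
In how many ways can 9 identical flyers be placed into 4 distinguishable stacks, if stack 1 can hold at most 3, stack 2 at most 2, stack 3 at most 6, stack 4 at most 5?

61

Without the upper bounds there are C(12,3) = 220 ways to split 9 among 4 stacks.
Subtract solutions that violate a single cap (substitute x_i' = x_i − (cap_i+1)): x_1 ≥ 4 gives C(8,3) = 56; x_2 ≥ 3 gives C(9,3) = 84; x_3 ≥ 7 gives C(5,3) = 10; x_4 ≥ 6 gives C(6,3) = 20. Together 170.
Add back pairs where two caps are both exceeded: 10 + 0 + 0 + 0 + 1 + 0 = 11.
By inclusion–exclusion the count is 220 − 170 + 11 = 61.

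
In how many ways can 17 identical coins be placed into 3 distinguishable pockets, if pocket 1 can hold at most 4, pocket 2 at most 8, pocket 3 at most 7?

6

Ignoring the caps, the number of non-negative solutions to x_1+…+x_3 = 17 is C(19,2) = 171.
Subtract solutions that violate a single cap (substitute x_i' = x_i − (cap_i+1)): x_1 ≥ 5 gives C(14,2) = 91; x_2 ≥ 9 gives C(10,2) = 45; x_3 ≥ 8 gives C(11,2) = 55. Together 191.
Add back pairs where two caps are both exceeded: 10 + 15 + 1 = 26.
By inclusion–exclusion the count is 171 − 191 + 26 = 6.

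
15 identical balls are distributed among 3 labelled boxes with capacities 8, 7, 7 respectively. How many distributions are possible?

Without the upper bounds there are C(17,2) = 136 ways to split 15 among 3 boxes.
Subtract solutions that violate a single cap (substitute x_i' = x_i − (cap_i+1)): x_1 ≥ 9 gives C(8,2) = 28; x_2 ≥ 8 gives C(9,2) = 36; x_3 ≥ 8 gives C(9,2) = 36. Together 100.
No two caps can be exceeded simultaneously, so the pair terms are all 0.
By inclusion–exclusion the count is 136 − 100 + 0 = 36.

36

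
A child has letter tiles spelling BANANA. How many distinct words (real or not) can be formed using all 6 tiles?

60

Letter multiplicities in BANANA: A×3, B×1, N×2.
The number of distinct arrangements is 6!/(3!·2!) = 720/12 = 60.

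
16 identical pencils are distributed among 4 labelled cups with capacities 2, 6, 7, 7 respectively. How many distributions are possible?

Ignoring the caps, the number of non-negative solutions to x_1+…+x_4 = 16 is C(19,3) = 969.
Subtract solutions that violate a single cap (substitute x_i' = x_i − (cap_i+1)): x_1 ≥ 3 gives C(16,3) = 560; x_2 ≥ 7 gives C(12,3) = 220; x_3 ≥ 8 gives C(11,3) = 165; x_4 ≥ 8 gives C(11,3) = 165. Together 1110.
Add back pairs where two caps are both exceeded: 84 + 56 + 56 + 4 + 4 + 1 = 205.
By inclusion–exclusion the count is 969 − 1110 + 205 = 64.

64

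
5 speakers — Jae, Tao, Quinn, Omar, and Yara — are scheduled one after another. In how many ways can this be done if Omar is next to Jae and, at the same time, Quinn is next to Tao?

24

Treat {Omar,Jae} as one block (2 orders) and {Quinn,Tao} as another (2 orders).
That leaves 3 units to arrange: 2 × 2 × 3! = 4 × 6 = 24.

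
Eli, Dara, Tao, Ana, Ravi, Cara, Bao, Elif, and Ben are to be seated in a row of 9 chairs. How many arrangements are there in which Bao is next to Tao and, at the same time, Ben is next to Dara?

20160

Treat {Bao,Tao} as one block (2 orders) and {Ben,Dara} as another (2 orders).
That leaves 7 units to arrange: 2 × 2 × 7! = 4 × 5040 = 20160.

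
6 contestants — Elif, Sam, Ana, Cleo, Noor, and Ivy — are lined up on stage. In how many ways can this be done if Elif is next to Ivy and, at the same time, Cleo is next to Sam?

Treat {Elif,Ivy} as one block (2 orders) and {Cleo,Sam} as another (2 orders).
That leaves 4 units to arrange: 2 × 2 × 4! = 4 × 24 = 96.

96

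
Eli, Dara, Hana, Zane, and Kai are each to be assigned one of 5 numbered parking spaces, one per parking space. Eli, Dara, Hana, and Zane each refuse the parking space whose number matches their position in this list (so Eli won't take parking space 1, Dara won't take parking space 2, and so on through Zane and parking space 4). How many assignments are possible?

Let Aᵢ (for 1 ≤ i ≤ 4) be the placements that put person i in their forbidden parking space. Any j of these fix j positions, leaving (5−j)! ways to fill the rest, and there are C(4,j) ways to pick which j.
By inclusion–exclusion, the number of valid placements is Σ_{j=0}^{4} (−1)^j C(4,j)·(5−j)!.
Computing: 120 − 96 + 36 − 8 + 1 = 53.

53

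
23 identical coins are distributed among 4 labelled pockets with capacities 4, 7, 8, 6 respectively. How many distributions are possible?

10

Ignoring the caps, the number of non-negative solutions to x_1+…+x_4 = 23 is C(26,3) = 2600.
Subtract solutions that violate a single cap (substitute x_i' = x_i − (cap_i+1)): x_1 ≥ 5 gives C(21,3) = 1330; x_2 ≥ 8 gives C(18,3) = 816; x_3 ≥ 9 gives C(17,3) = 680; x_4 ≥ 7 gives C(19,3) = 969. Together 3795.
Add back pairs where two caps are both exceeded: 286 + 220 + 364 + 84 + 165 + 120 = 1239.
Subtract triples: 4 + 20 + 10 + 0 = 34.
By inclusion–exclusion the count is 2600 − 3795 + 1239 − 34 = 10.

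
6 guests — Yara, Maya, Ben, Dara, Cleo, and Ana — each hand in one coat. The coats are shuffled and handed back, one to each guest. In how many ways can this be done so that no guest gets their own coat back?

This is the derangement count D_6: permutations of 6 items with no fixed point.
By inclusion–exclusion this is Σ_{j=0}^{6} (−1)^j C(6,j)·(6−j)!.
Computing: 720 − 720 + 360 − 120 + 30 − 6 + 1 = 265.

265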